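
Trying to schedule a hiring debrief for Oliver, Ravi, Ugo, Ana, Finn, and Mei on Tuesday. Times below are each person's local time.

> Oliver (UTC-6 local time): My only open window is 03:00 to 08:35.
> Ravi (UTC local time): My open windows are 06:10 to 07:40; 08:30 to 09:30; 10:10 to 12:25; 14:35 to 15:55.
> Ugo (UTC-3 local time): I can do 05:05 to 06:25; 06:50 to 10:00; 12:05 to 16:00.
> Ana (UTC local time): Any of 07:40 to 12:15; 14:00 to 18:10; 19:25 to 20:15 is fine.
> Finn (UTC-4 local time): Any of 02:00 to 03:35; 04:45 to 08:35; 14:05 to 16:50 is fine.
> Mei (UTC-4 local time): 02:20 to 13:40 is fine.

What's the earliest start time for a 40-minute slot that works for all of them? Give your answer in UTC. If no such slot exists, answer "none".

Oliver in UTC: 09:00-14:35 (add 6h to convert from UTC-6).
Ravi in UTC: 06:10-07:40, 08:30-09:30, 10:10-12:25, 14:35-15:55.
Ugo in UTC: 08:05-09:25, 09:50-13:00, 15:05-19:00 (add 3h to convert from UTC-3).
Ana in UTC: 07:40-12:15, 14:00-18:10, 19:25-20:15.
Finn in UTC: 06:00-07:35, 08:45-12:35, 18:05-20:50 (add 4h to convert from UTC-4).
Mei in UTC: 06:20-17:40 (add 4h to convert from UTC-4).
Oliver ∩ Ravi: 09:00-09:30, 10:10-12:25.
Oliver ∩ Ravi ∩ Ugo: 09:00-09:25, 10:10-12:25.
Oliver ∩ Ravi ∩ Ugo ∩ Ana: 09:00-09:25, 10:10-12:15.
Oliver ∩ Ravi ∩ Ugo ∩ Ana ∩ Finn: 09:00-09:25, 10:10-12:15.
Oliver ∩ Ravi ∩ Ugo ∩ Ana ∩ Finn ∩ Mei: 09:00-09:25, 10:10-12:15.
So the common availability across everyone is 09:00-09:25, 10:10-12:15.
The first common window of at least 40 minutes is 10:10-12:15, so the earliest start is 10:10.

10:10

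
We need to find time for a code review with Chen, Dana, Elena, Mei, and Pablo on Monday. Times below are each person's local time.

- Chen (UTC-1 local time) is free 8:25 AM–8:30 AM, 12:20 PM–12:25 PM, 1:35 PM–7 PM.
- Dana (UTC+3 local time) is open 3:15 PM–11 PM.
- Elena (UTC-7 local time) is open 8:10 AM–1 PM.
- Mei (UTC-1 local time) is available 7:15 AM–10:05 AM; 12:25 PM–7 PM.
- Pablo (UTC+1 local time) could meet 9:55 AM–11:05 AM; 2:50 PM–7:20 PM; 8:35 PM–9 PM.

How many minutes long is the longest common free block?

190

Chen in UTC: 09:25-09:30, 13:20-13:25, 14:35-20:00 (add 1h to convert from UTC-1).
Dana in UTC: 12:15-20:00 (subtract 3h to convert from UTC+3).
Elena in UTC: 15:10-20:00 (add 7h to convert from UTC-7).
Mei in UTC: 08:15-11:05, 13:25-20:00 (add 1h to convert from UTC-1).
Pablo in UTC: 08:55-10:05, 13:50-18:20, 19:35-20:00 (subtract 1h to convert from UTC+1).
Chen ∩ Dana: 13:20-13:25, 14:35-20:00.
Chen ∩ Dana ∩ Elena: 15:10-20:00.
Chen ∩ Dana ∩ Elena ∩ Mei: 15:10-20:00.
Chen ∩ Dana ∩ Elena ∩ Mei ∩ Pablo: 15:10-18:20, 19:35-20:00.
So the common availability across everyone is 15:10-18:20, 19:35-20:00.
The longest is 15:10-18:20 at 190 minutes.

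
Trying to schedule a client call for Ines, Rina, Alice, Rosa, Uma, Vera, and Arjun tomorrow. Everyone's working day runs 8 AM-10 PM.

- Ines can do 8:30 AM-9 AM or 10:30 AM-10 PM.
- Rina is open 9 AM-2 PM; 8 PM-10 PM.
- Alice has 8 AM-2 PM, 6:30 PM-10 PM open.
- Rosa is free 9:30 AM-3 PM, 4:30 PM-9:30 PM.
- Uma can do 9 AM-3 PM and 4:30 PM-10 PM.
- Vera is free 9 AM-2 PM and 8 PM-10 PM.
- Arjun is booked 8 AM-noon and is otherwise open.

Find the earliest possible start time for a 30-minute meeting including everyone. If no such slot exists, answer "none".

Ines free: 08:30-09:00, 10:30-22:00.
Rina free: 09:00-14:00, 20:00-22:00.
Alice free: 08:00-14:00, 18:30-22:00.
Rosa free: 09:30-15:00, 16:30-21:30.
Uma free: 09:00-15:00, 16:30-22:00.
Vera free: 09:00-14:00, 20:00-22:00.
Arjun free: 12:00-22:00 (invert busy blocks within the working day).
Ines ∩ Rina: 10:30-14:00, 20:00-22:00.
Ines ∩ Rina ∩ Alice: 10:30-14:00, 20:00-22:00.
Ines ∩ Rina ∩ Alice ∩ Rosa: 10:30-14:00, 20:00-21:30.
Ines ∩ Rina ∩ Alice ∩ Rosa ∩ Uma: 10:30-14:00, 20:00-21:30.
Ines ∩ Rina ∩ Alice ∩ Rosa ∩ Uma ∩ Vera: 10:30-14:00, 20:00-21:30.
Ines ∩ Rina ∩ Alice ∩ Rosa ∩ Uma ∩ Vera ∩ Arjun: 12:00-14:00, 20:00-21:30.
Those are the intersection windows.
The first common window of at least 30 minutes is 12:00-14:00, so the earliest start is 12:00.

12:00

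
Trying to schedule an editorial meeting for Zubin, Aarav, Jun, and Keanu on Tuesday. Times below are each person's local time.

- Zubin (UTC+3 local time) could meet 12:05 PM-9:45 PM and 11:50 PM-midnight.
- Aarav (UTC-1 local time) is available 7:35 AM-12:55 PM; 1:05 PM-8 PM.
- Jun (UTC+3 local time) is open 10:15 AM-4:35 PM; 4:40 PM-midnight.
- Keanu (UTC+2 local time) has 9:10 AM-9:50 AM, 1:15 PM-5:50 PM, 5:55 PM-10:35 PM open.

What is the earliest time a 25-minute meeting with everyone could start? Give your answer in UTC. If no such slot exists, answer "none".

Zubin in UTC: 09:05-18:45, 20:50-21:00 (subtract 3h to convert from UTC+3).
Aarav in UTC: 08:35-13:55, 14:05-21:00 (add 1h to convert from UTC-1).
Jun in UTC: 07:15-13:35, 13:40-21:00 (subtract 3h to convert from UTC+3).
Keanu in UTC: 07:10-07:50, 11:15-15:50, 15:55-20:35 (subtract 2h to convert from UTC+2).
Zubin ∩ Aarav: 09:05-13:55, 14:05-18:45, 20:50-21:00.
Zubin ∩ Aarav ∩ Jun: 09:05-13:35, 13:40-13:55, 14:05-18:45, 20:50-21:00.
Zubin ∩ Aarav ∩ Jun ∩ Keanu: 11:15-13:35, 13:40-13:55, 14:05-15:50, 15:55-18:45.
Those are the intersection windows.
The first common window of at least 25 minutes is 11:15-13:35, so the earliest start is 11:15.

11:15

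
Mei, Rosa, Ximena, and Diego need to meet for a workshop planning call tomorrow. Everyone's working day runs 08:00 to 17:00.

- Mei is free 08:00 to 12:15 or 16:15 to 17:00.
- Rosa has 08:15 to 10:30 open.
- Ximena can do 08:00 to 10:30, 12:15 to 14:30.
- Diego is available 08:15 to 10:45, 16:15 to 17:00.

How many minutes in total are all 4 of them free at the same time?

Mei ∩ Rosa: 08:15-10:30.
Mei ∩ Rosa ∩ Ximena: 08:15-10:30.
Mei ∩ Rosa ∩ Ximena ∩ Diego: 08:15-10:30.
That's a single block of 135 minutes.

135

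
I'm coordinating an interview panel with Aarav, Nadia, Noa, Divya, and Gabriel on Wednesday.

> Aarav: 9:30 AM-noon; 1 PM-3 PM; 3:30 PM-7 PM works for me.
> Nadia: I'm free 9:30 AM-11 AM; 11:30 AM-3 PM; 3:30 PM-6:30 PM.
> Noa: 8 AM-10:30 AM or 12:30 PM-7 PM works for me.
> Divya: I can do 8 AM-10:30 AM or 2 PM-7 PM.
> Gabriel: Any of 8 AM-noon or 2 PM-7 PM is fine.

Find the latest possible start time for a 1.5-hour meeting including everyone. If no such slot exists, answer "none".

Aarav ∩ Nadia: 09:30-11:00, 11:30-12:00, 13:00-15:00, 15:30-18:30.
Aarav ∩ Nadia ∩ Noa: 09:30-10:30, 13:00-15:00, 15:30-18:30.
Aarav ∩ Nadia ∩ Noa ∩ Divya: 09:30-10:30, 14:00-15:00, 15:30-18:30.
Aarav ∩ Nadia ∩ Noa ∩ Divya ∩ Gabriel: 09:30-10:30, 14:00-15:00, 15:30-18:30.
The last common window of at least 90 minutes is 15:30-18:30; a 90-minute meeting can start as late as 17:00 and still end by 18:30.

17:00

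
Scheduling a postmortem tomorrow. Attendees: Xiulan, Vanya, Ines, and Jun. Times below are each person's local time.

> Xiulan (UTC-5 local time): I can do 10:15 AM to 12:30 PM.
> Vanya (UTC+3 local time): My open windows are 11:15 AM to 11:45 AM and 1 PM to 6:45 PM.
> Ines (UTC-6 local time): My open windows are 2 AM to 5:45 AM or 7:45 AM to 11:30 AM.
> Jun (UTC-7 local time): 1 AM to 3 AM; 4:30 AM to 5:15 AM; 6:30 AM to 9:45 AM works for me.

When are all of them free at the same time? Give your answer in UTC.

Xiulan in UTC: 15:15-17:30 (add 5h to convert from UTC-5).
Vanya in UTC: 08:15-08:45, 10:00-15:45 (subtract 3h to convert from UTC+3).
Ines in UTC: 08:00-11:45, 13:45-17:30 (add 6h to convert from UTC-6).
Jun in UTC: 08:00-10:00, 11:30-12:15, 13:30-16:45 (add 7h to convert from UTC-7).
Xiulan ∩ Vanya: 15:15-15:45.
Xiulan ∩ Vanya ∩ Ines: 15:15-15:45.
Xiulan ∩ Vanya ∩ Ines ∩ Jun: 15:15-15:45.

15:15-15:45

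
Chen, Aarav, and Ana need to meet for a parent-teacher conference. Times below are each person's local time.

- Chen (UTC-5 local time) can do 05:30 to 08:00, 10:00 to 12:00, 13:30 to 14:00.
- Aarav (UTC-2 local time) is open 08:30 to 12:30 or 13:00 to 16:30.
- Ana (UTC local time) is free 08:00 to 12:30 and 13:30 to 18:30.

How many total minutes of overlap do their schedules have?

Chen in UTC: 10:30-13:00, 15:00-17:00, 18:30-19:00 (add 5h to convert from UTC-5).
Aarav in UTC: 10:30-14:30, 15:00-18:30 (add 2h to convert from UTC-2).
Ana in UTC: 08:00-12:30, 13:30-18:30.
Chen ∩ Aarav: 10:30-13:00, 15:00-17:00.
Chen ∩ Aarav ∩ Ana: 10:30-12:30, 15:00-17:00.
Summing the common windows: 120 + 120 = 240 minutes.

240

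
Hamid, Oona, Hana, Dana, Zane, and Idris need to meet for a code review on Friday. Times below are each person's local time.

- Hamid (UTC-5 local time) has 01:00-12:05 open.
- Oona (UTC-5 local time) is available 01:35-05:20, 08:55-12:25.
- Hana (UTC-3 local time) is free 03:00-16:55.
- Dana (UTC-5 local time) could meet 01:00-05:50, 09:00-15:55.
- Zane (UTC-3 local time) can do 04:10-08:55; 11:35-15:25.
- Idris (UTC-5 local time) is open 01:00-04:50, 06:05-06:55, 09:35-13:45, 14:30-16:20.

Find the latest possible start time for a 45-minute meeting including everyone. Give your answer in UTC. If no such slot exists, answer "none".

Hamid in UTC: 06:00-17:05 (add 5h to convert from UTC-5).
Oona in UTC: 06:35-10:20, 13:55-17:25 (add 5h to convert from UTC-5).
Hana in UTC: 06:00-19:55 (add 3h to convert from UTC-3).
Dana in UTC: 06:00-10:50, 14:00-20:55 (add 5h to convert from UTC-5).
Zane in UTC: 07:10-11:55, 14:35-18:25 (add 3h to convert from UTC-3).
Idris in UTC: 06:00-09:50, 11:05-11:55, 14:35-18:45, 19:30-21:20 (add 5h to convert from UTC-5).
Hamid ∩ Oona: 06:35-10:20, 13:55-17:05.
Hamid ∩ Oona ∩ Hana: 06:35-10:20, 13:55-17:05.
Hamid ∩ Oona ∩ Hana ∩ Dana: 06:35-10:20, 14:00-17:05.
Hamid ∩ Oona ∩ Hana ∩ Dana ∩ Zane: 07:10-10:20, 14:35-17:05.
Hamid ∩ Oona ∩ Hana ∩ Dana ∩ Zane ∩ Idris: 07:10-09:50, 14:35-17:05.
So the common availability across everyone is 07:10-09:50, 14:35-17:05.
The last common window of at least 45 minutes is 14:35-17:05; a 45-minute meeting can start as late as 16:20 and still end by 17:05.

16:20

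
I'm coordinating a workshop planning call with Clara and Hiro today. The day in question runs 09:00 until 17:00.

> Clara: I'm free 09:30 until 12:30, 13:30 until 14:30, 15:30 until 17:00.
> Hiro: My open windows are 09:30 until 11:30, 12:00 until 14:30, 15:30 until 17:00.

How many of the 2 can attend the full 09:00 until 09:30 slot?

0

nobody can make the full 09:00-09:30 slot — that's 0.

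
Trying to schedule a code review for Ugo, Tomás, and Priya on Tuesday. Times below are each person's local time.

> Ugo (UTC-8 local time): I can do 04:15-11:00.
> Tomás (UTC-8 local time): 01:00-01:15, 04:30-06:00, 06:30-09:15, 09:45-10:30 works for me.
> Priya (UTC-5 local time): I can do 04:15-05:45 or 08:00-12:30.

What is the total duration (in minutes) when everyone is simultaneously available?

225

Ugo in UTC: 12:15-19:00 (add 8h to convert from UTC-8).
Tomás in UTC: 09:00-09:15, 12:30-14:00, 14:30-17:15, 17:45-18:30 (add 8h to convert from UTC-8).
Priya in UTC: 09:15-10:45, 13:00-17:30 (add 5h to convert from UTC-5).
Ugo ∩ Tomás: 12:30-14:00, 14:30-17:15, 17:45-18:30.
Ugo ∩ Tomás ∩ Priya: 13:00-14:00, 14:30-17:15.
So the common availability across everyone is 13:00-14:00, 14:30-17:15.
Summing the common windows: 60 + 165 = 225 minutes.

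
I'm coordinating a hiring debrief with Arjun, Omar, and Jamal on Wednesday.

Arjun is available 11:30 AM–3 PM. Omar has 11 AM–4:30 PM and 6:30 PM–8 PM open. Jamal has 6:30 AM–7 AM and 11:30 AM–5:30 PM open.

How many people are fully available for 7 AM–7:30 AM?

0

nobody can make the full 07:00-07:30 slot — that's 0.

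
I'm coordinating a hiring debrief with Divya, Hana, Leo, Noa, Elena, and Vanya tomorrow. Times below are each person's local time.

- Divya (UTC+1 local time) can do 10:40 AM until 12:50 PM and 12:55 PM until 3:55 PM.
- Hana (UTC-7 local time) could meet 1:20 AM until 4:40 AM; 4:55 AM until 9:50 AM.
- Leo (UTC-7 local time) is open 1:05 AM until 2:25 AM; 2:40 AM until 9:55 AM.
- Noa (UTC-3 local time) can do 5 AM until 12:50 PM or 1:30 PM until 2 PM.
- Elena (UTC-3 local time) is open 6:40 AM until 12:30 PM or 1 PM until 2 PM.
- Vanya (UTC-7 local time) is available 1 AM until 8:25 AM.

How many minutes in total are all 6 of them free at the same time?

Divya in UTC: 09:40-11:50, 11:55-14:55 (subtract 1h to convert from UTC+1).
Hana in UTC: 08:20-11:40, 11:55-16:50 (add 7h to convert from UTC-7).
Leo in UTC: 08:05-09:25, 09:40-16:55 (add 7h to convert from UTC-7).
Noa in UTC: 08:00-15:50, 16:30-17:00 (add 3h to convert from UTC-3).
Elena in UTC: 09:40-15:30, 16:00-17:00 (add 3h to convert from UTC-3).
Vanya in UTC: 08:00-15:25 (add 7h to convert from UTC-7).
Divya ∩ Hana: 09:40-11:40, 11:55-14:55.
Divya ∩ Hana ∩ Leo: 09:40-11:40, 11:55-14:55.
Divya ∩ Hana ∩ Leo ∩ Noa: 09:40-11:40, 11:55-14:55.
Divya ∩ Hana ∩ Leo ∩ Noa ∩ Elena: 09:40-11:40, 11:55-14:55.
Divya ∩ Hana ∩ Leo ∩ Noa ∩ Elena ∩ Vanya: 09:40-11:40, 11:55-14:55.
Summing the common windows: 120 + 180 = 300 minutes.

300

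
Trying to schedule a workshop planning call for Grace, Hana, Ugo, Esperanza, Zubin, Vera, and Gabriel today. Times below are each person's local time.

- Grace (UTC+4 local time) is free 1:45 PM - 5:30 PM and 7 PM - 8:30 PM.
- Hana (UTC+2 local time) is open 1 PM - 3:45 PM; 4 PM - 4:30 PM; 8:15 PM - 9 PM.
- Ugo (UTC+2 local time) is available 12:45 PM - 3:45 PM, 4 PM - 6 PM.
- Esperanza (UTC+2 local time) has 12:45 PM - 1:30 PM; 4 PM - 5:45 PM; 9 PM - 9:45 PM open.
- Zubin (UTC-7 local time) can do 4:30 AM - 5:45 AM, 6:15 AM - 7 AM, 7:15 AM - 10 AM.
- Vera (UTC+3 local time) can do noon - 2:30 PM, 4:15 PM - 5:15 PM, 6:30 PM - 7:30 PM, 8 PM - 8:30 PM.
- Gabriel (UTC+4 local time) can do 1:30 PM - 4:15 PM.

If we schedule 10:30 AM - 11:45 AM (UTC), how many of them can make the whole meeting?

Grace in UTC: 09:45-13:30, 15:00-16:30 (subtract 4h to convert from UTC+4).
Hana in UTC: 11:00-13:45, 14:00-14:30, 18:15-19:00 (subtract 2h to convert from UTC+2).
Ugo in UTC: 10:45-13:45, 14:00-16:00 (subtract 2h to convert from UTC+2).
Esperanza in UTC: 10:45-11:30, 14:00-15:45, 19:00-19:45 (subtract 2h to convert from UTC+2).
Zubin in UTC: 11:30-12:45, 13:15-14:00, 14:15-17:00 (add 7h to convert from UTC-7).
Vera in UTC: 09:00-11:30, 13:15-14:15, 15:30-16:30, 17:00-17:30 (subtract 3h to convert from UTC+3).
Gabriel in UTC: 09:30-12:15 (subtract 4h to convert from UTC+4).
Grace and Gabriel can make the full 10:30-11:45 slot — that's 2.

2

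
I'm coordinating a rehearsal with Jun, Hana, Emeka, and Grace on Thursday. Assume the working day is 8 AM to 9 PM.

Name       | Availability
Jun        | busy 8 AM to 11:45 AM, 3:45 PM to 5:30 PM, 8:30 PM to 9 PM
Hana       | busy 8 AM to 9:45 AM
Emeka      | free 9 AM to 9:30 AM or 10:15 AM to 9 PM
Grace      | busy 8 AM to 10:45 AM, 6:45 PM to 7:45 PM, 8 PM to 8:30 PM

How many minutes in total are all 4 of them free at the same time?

330

Jun free: 11:45-15:45, 17:30-20:30 (invert busy blocks within the working day).
Hana free: 09:45-21:00 (invert busy blocks within the working day).
Emeka free: 09:00-09:30, 10:15-21:00.
Grace free: 10:45-18:45, 19:45-20:00, 20:30-21:00 (invert busy blocks within the working day).
Jun ∩ Hana: 11:45-15:45, 17:30-20:30.
Jun ∩ Hana ∩ Emeka: 11:45-15:45, 17:30-20:30.
Jun ∩ Hana ∩ Emeka ∩ Grace: 11:45-15:45, 17:30-18:45, 19:45-20:00.
Those are the intersection windows.
Summing the common windows: 240 + 75 + 15 = 330 minutes.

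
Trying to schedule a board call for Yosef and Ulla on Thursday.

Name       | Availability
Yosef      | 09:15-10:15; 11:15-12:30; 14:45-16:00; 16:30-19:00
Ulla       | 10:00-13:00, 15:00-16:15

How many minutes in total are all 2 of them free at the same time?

Yosef ∩ Ulla: 10:00-10:15, 11:15-12:30, 15:00-16:00.
Summing the common windows: 15 + 75 + 60 = 150 minutes.

150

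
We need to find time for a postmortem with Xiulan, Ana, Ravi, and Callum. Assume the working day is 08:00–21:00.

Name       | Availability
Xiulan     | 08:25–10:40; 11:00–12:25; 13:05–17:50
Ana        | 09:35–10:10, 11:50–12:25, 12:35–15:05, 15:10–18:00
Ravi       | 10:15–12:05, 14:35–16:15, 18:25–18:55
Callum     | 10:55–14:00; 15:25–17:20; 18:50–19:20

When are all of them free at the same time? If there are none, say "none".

11:50-12:05, 15:25-16:15

Xiulan ∩ Ana: 09:35-10:10, 11:50-12:25, 13:05-15:05, 15:10-17:50.
Xiulan ∩ Ana ∩ Ravi: 11:50-12:05, 14:35-15:05, 15:10-16:15.
Xiulan ∩ Ana ∩ Ravi ∩ Callum: 11:50-12:05, 15:25-16:15.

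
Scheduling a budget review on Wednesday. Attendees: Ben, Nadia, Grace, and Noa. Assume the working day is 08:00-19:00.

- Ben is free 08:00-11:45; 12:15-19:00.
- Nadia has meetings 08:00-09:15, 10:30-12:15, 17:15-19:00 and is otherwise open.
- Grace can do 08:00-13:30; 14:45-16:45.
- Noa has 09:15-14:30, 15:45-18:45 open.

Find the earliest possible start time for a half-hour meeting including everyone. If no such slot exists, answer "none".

09:15

Ben free: 08:00-11:45, 12:15-19:00.
Nadia free: 09:15-10:30, 12:15-17:15 (invert busy blocks within the working day).
Grace free: 08:00-13:30, 14:45-16:45.
Noa free: 09:15-14:30, 15:45-18:45.
Ben ∩ Nadia: 09:15-10:30, 12:15-17:15.
Ben ∩ Nadia ∩ Grace: 09:15-10:30, 12:15-13:30, 14:45-16:45.
Ben ∩ Nadia ∩ Grace ∩ Noa: 09:15-10:30, 12:15-13:30, 15:45-16:45.
So the common availability across everyone is 09:15-10:30, 12:15-13:30, 15:45-16:45.
The first common window of at least 30 minutes is 09:15-10:30, so the earliest start is 09:15.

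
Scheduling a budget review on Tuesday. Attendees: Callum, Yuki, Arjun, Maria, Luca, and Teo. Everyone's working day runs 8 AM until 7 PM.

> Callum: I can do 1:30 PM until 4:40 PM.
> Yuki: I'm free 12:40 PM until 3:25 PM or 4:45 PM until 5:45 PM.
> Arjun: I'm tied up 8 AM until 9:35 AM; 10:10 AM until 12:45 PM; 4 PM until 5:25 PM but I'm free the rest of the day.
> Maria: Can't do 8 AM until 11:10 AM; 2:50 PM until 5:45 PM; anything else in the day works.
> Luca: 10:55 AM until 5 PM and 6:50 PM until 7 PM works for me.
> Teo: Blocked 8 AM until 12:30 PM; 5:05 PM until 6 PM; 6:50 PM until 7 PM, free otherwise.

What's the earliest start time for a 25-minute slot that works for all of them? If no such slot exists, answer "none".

Callum free: 13:30-16:40.
Yuki free: 12:40-15:25, 16:45-17:45.
Arjun free: 09:35-10:10, 12:45-16:00, 17:25-19:00 (invert busy blocks within the working day).
Maria free: 11:10-14:50, 17:45-19:00 (invert busy blocks within the working day).
Luca free: 10:55-17:00, 18:50-19:00.
Teo free: 12:30-17:05, 18:00-18:50 (invert busy blocks within the working day).
Callum ∩ Yuki: 13:30-15:25.
Callum ∩ Yuki ∩ Arjun: 13:30-15:25.
Callum ∩ Yuki ∩ Arjun ∩ Maria: 13:30-14:50.
Callum ∩ Yuki ∩ Arjun ∩ Maria ∩ Luca: 13:30-14:50.
Callum ∩ Yuki ∩ Arjun ∩ Maria ∩ Luca ∩ Teo: 13:30-14:50.
Those are the intersection windows.
The first common window of at least 25 minutes is 13:30-14:50, so the earliest start is 13:30.

13:30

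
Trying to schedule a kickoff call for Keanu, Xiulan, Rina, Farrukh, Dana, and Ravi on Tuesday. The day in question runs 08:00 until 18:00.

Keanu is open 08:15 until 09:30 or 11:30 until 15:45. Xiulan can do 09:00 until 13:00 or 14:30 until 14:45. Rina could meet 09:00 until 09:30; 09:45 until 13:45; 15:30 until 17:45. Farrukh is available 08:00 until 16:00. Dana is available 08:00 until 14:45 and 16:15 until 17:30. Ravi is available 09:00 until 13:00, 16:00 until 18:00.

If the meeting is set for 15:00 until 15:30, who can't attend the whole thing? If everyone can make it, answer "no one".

Keanu: free for 15:00-15:30. Xiulan: not fully free for 15:00-15:30. Rina: not fully free for 15:00-15:30. Farrukh: free for 15:00-15:30. Dana: not fully free for 15:00-15:30. Ravi: not fully free for 15:00-15:30.

Dana, Ravi, Rina, Xiulan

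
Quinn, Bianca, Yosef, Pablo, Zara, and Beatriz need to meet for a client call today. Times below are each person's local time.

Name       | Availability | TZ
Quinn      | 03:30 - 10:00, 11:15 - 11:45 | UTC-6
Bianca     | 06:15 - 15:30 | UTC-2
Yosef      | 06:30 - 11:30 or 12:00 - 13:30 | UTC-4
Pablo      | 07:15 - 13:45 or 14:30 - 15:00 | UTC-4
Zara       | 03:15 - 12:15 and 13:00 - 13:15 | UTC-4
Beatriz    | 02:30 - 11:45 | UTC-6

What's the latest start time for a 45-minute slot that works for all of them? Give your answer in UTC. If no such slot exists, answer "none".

Quinn in UTC: 09:30-16:00, 17:15-17:45 (add 6h to convert from UTC-6).
Bianca in UTC: 08:15-17:30 (add 2h to convert from UTC-2).
Yosef in UTC: 10:30-15:30, 16:00-17:30 (add 4h to convert from UTC-4).
Pablo in UTC: 11:15-17:45, 18:30-19:00 (add 4h to convert from UTC-4).
Zara in UTC: 07:15-16:15, 17:00-17:15 (add 4h to convert from UTC-4).
Beatriz in UTC: 08:30-17:45 (add 6h to convert from UTC-6).
Quinn ∩ Bianca: 09:30-16:00, 17:15-17:30.
Quinn ∩ Bianca ∩ Yosef: 10:30-15:30, 17:15-17:30.
Quinn ∩ Bianca ∩ Yosef ∩ Pablo: 11:15-15:30, 17:15-17:30.
Quinn ∩ Bianca ∩ Yosef ∩ Pablo ∩ Zara: 11:15-15:30.
Quinn ∩ Bianca ∩ Yosef ∩ Pablo ∩ Zara ∩ Beatriz: 11:15-15:30.
Those are the intersection windows.
The last common window of at least 45 minutes is 11:15-15:30; a 45-minute meeting can start as late as 14:45 and still end by 15:30.

14:45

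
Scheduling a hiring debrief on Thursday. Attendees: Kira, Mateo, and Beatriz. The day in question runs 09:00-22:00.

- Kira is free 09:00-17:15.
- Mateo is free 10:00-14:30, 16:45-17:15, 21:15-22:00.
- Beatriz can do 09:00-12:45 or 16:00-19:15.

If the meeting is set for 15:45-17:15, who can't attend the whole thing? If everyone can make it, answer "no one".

Kira: free for 15:45-17:15. Mateo: not fully free for 15:45-17:15. Beatriz: not fully free for 15:45-17:15.

Beatriz, Mateo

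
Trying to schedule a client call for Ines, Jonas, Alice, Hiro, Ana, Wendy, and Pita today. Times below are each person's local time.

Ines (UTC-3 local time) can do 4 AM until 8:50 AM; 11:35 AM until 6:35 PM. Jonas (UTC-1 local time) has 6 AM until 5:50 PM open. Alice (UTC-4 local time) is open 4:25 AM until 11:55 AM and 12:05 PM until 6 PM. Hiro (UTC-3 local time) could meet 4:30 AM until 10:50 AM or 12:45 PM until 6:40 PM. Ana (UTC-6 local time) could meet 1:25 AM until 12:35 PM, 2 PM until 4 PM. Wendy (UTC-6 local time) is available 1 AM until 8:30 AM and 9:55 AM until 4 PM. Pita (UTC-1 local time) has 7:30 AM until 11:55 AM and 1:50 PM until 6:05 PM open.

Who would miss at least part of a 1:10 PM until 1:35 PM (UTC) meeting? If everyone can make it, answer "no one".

Ines in UTC: 07:00-11:50, 14:35-21:35 (add 3h to convert from UTC-3).
Jonas in UTC: 07:00-18:50 (add 1h to convert from UTC-1).
Alice in UTC: 08:25-15:55, 16:05-22:00 (add 4h to convert from UTC-4).
Hiro in UTC: 07:30-13:50, 15:45-21:40 (add 3h to convert from UTC-3).
Ana in UTC: 07:25-18:35, 20:00-22:00 (add 6h to convert from UTC-6).
Wendy in UTC: 07:00-14:30, 15:55-22:00 (add 6h to convert from UTC-6).
Pita in UTC: 08:30-12:55, 14:50-19:05 (add 1h to convert from UTC-1).
Ines: not fully free for 13:10-13:35. Jonas: free for 13:10-13:35. Alice: free for 13:10-13:35. Hiro: free for 13:10-13:35. Ana: free for 13:10-13:35. Wendy: free for 13:10-13:35. Pita: not fully free for 13:10-13:35.

Ines, Pita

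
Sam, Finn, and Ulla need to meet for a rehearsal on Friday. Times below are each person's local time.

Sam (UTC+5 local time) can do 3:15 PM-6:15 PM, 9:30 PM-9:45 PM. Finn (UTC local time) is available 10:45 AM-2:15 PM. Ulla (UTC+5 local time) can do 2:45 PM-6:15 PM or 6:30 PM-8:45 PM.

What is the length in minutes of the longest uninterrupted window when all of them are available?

Sam in UTC: 10:15-13:15, 16:30-16:45 (subtract 5h to convert from UTC+5).
Finn in UTC: 10:45-14:15.
Ulla in UTC: 09:45-13:15, 13:30-15:45 (subtract 5h to convert from UTC+5).
Sam ∩ Finn: 10:45-13:15.
Sam ∩ Finn ∩ Ulla: 10:45-13:15.
So the common availability across everyone is 10:45-13:15.
The longest is 10:45-13:15 at 150 minutes.

150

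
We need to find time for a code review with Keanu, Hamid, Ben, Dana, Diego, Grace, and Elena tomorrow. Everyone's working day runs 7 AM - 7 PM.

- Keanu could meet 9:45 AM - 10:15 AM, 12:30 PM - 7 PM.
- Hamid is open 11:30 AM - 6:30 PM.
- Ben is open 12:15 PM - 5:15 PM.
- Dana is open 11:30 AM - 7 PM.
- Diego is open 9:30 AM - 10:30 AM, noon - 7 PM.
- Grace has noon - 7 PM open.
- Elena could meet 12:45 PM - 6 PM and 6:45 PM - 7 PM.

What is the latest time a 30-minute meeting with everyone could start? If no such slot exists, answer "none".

16:45

Keanu ∩ Hamid: 12:30-18:30.
Keanu ∩ Hamid ∩ Ben: 12:30-17:15.
Keanu ∩ Hamid ∩ Ben ∩ Dana: 12:30-17:15.
Keanu ∩ Hamid ∩ Ben ∩ Dana ∩ Diego: 12:30-17:15.
Keanu ∩ Hamid ∩ Ben ∩ Dana ∩ Diego ∩ Grace: 12:30-17:15.
Keanu ∩ Hamid ∩ Ben ∩ Dana ∩ Diego ∩ Grace ∩ Elena: 12:45-17:15.
The last common window of at least 30 minutes is 12:45-17:15; a 30-minute meeting can start as late as 16:45 and still end by 17:15.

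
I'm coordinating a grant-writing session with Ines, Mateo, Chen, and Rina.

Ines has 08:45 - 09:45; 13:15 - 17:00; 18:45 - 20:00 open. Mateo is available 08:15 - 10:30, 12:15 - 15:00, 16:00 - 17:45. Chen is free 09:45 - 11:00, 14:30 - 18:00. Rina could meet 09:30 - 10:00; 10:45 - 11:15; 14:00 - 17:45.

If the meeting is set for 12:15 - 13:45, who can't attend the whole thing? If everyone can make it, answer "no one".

Ines: not fully free for 12:15-13:45. Mateo: free for 12:15-13:45. Chen: not fully free for 12:15-13:45. Rina: not fully free for 12:15-13:45.

Chen, Ines, Rina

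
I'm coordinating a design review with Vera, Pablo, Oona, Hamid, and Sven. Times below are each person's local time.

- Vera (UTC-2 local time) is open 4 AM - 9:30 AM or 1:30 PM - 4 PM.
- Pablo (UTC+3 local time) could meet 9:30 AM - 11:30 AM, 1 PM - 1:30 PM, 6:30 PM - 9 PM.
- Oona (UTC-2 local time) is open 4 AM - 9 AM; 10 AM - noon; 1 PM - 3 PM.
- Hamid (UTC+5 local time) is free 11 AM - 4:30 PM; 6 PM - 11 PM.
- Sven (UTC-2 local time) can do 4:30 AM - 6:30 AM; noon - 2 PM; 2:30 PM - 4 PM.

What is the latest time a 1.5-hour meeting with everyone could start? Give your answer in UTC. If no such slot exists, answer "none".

07:00

Vera in UTC: 06:00-11:30, 15:30-18:00 (add 2h to convert from UTC-2).
Pablo in UTC: 06:30-08:30, 10:00-10:30, 15:30-18:00 (subtract 3h to convert from UTC+3).
Oona in UTC: 06:00-11:00, 12:00-14:00, 15:00-17:00 (add 2h to convert from UTC-2).
Hamid in UTC: 06:00-11:30, 13:00-18:00 (subtract 5h to convert from UTC+5).
Sven in UTC: 06:30-08:30, 14:00-16:00, 16:30-18:00 (add 2h to convert from UTC-2).
Vera ∩ Pablo: 06:30-08:30, 10:00-10:30, 15:30-18:00.
Vera ∩ Pablo ∩ Oona: 06:30-08:30, 10:00-10:30, 15:30-17:00.
Vera ∩ Pablo ∩ Oona ∩ Hamid: 06:30-08:30, 10:00-10:30, 15:30-17:00.
Vera ∩ Pablo ∩ Oona ∩ Hamid ∩ Sven: 06:30-08:30, 15:30-16:00, 16:30-17:00.
The last common window of at least 90 minutes is 06:30-08:30; a 90-minute meeting can start as late as 07:00 and still end by 08:30.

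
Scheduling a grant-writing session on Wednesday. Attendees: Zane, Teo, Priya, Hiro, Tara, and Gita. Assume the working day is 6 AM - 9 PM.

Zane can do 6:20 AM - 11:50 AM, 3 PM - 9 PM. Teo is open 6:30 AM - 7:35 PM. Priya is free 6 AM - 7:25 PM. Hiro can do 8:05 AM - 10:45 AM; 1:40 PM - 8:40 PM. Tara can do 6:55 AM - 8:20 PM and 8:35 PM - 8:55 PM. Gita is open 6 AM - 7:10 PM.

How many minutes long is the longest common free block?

Zane ∩ Teo: 06:30-11:50, 15:00-19:35.
Zane ∩ Teo ∩ Priya: 06:30-11:50, 15:00-19:25.
Zane ∩ Teo ∩ Priya ∩ Hiro: 08:05-10:45, 15:00-19:25.
Zane ∩ Teo ∩ Priya ∩ Hiro ∩ Tara: 08:05-10:45, 15:00-19:25.
Zane ∩ Teo ∩ Priya ∩ Hiro ∩ Tara ∩ Gita: 08:05-10:45, 15:00-19:10.
The longest is 15:00-19:10 at 250 minutes.

250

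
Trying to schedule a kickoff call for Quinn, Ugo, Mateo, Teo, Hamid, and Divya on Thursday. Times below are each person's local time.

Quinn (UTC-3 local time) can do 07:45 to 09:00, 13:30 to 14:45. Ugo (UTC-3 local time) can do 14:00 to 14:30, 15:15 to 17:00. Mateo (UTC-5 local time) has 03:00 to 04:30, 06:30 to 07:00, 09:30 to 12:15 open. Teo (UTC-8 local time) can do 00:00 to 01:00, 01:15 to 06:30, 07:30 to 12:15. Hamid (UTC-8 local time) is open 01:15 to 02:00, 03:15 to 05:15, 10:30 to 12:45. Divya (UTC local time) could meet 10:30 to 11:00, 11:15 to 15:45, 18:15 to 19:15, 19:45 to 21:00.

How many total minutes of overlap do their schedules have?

Quinn in UTC: 10:45-12:00, 16:30-17:45 (add 3h to convert from UTC-3).
Ugo in UTC: 17:00-17:30, 18:15-20:00 (add 3h to convert from UTC-3).
Mateo in UTC: 08:00-09:30, 11:30-12:00, 14:30-17:15 (add 5h to convert from UTC-5).
Teo in UTC: 08:00-09:00, 09:15-14:30, 15:30-20:15 (add 8h to convert from UTC-8).
Hamid in UTC: 09:15-10:00, 11:15-13:15, 18:30-20:45 (add 8h to convert from UTC-8).
Divya in UTC: 10:30-11:00, 11:15-15:45, 18:15-19:15, 19:45-21:00.
Quinn ∩ Ugo: 17:00-17:30.
Quinn ∩ Ugo ∩ Mateo: 17:00-17:15.
Quinn ∩ Ugo ∩ Mateo ∩ Teo: 17:00-17:15.
Quinn ∩ Ugo ∩ Mateo ∩ Teo ∩ Hamid: ∅.
Quinn ∩ Ugo ∩ Mateo ∩ Teo ∩ Hamid ∩ Divya: ∅.
There is no time when everyone is free.
There is no common window, so the total is 0 minutes.

0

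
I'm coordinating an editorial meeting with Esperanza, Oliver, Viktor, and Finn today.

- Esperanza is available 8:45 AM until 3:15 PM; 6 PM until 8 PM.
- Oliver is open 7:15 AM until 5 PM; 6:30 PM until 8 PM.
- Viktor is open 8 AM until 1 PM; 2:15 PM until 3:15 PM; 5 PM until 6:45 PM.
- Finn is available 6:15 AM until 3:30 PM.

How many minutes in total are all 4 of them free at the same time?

Esperanza ∩ Oliver: 08:45-15:15, 18:30-20:00.
Esperanza ∩ Oliver ∩ Viktor: 08:45-13:00, 14:15-15:15, 18:30-18:45.
Esperanza ∩ Oliver ∩ Viktor ∩ Finn: 08:45-13:00, 14:15-15:15.
Summing the common windows: 255 + 60 = 315 minutes.

315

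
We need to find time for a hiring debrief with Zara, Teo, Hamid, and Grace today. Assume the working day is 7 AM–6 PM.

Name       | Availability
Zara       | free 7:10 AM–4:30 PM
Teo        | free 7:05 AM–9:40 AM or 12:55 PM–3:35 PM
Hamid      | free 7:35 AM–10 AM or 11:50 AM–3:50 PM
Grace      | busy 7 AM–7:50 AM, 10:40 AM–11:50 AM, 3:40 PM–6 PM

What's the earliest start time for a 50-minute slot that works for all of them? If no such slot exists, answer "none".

Zara free: 07:10-16:30.
Teo free: 07:05-09:40, 12:55-15:35.
Hamid free: 07:35-10:00, 11:50-15:50.
Grace free: 07:50-10:40, 11:50-15:40 (invert busy blocks within the working day).
Zara ∩ Teo: 07:10-09:40, 12:55-15:35.
Zara ∩ Teo ∩ Hamid: 07:35-09:40, 12:55-15:35.
Zara ∩ Teo ∩ Hamid ∩ Grace: 07:50-09:40, 12:55-15:35.
Those are the intersection windows.
The first common window of at least 50 minutes is 07:50-09:40, so the earliest start is 07:50.

07:50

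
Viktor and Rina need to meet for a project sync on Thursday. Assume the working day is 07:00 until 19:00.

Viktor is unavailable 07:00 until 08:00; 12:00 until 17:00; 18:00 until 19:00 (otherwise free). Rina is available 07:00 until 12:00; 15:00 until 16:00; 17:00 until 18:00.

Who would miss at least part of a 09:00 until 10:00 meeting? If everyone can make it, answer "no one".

Viktor free: 08:00-12:00, 17:00-18:00 (invert busy blocks within the working day).
Rina free: 07:00-12:00, 15:00-16:00, 17:00-18:00.
Viktor: free for 09:00-10:00. Rina: free for 09:00-10:00.

no one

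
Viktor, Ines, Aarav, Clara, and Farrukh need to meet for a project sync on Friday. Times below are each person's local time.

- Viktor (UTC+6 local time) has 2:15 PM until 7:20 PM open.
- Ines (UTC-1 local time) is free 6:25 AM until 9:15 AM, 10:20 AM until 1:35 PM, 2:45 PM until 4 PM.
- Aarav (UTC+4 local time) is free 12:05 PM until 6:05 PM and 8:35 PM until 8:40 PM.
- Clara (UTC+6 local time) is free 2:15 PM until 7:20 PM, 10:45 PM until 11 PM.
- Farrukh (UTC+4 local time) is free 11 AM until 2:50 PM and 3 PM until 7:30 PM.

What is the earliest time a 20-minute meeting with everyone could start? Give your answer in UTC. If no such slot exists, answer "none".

Viktor in UTC: 08:15-13:20 (subtract 6h to convert from UTC+6).
Ines in UTC: 07:25-10:15, 11:20-14:35, 15:45-17:00 (add 1h to convert from UTC-1).
Aarav in UTC: 08:05-14:05, 16:35-16:40 (subtract 4h to convert from UTC+4).
Clara in UTC: 08:15-13:20, 16:45-17:00 (subtract 6h to convert from UTC+6).
Farrukh in UTC: 07:00-10:50, 11:00-15:30 (subtract 4h to convert from UTC+4).
Viktor ∩ Ines: 08:15-10:15, 11:20-13:20.
Viktor ∩ Ines ∩ Aarav: 08:15-10:15, 11:20-13:20.
Viktor ∩ Ines ∩ Aarav ∩ Clara: 08:15-10:15, 11:20-13:20.
Viktor ∩ Ines ∩ Aarav ∩ Clara ∩ Farrukh: 08:15-10:15, 11:20-13:20.
So the common availability across everyone is 08:15-10:15, 11:20-13:20.
The first common window of at least 20 minutes is 08:15-10:15, so the earliest start is 08:15.

08:15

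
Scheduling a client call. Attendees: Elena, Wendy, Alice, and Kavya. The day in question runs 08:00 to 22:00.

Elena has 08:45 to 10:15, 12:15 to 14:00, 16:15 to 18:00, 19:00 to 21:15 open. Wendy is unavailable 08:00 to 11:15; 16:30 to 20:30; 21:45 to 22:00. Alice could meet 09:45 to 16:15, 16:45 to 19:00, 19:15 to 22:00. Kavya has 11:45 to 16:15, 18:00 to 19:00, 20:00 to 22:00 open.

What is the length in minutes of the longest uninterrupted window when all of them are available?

105

Elena free: 08:45-10:15, 12:15-14:00, 16:15-18:00, 19:00-21:15.
Wendy free: 11:15-16:30, 20:30-21:45 (invert busy blocks within the working day).
Alice free: 09:45-16:15, 16:45-19:00, 19:15-22:00.
Kavya free: 11:45-16:15, 18:00-19:00, 20:00-22:00.
Elena ∩ Wendy: 12:15-14:00, 16:15-16:30, 20:30-21:15.
Elena ∩ Wendy ∩ Alice: 12:15-14:00, 20:30-21:15.
Elena ∩ Wendy ∩ Alice ∩ Kavya: 12:15-14:00, 20:30-21:15.
The longest is 12:15-14:00 at 105 minutes.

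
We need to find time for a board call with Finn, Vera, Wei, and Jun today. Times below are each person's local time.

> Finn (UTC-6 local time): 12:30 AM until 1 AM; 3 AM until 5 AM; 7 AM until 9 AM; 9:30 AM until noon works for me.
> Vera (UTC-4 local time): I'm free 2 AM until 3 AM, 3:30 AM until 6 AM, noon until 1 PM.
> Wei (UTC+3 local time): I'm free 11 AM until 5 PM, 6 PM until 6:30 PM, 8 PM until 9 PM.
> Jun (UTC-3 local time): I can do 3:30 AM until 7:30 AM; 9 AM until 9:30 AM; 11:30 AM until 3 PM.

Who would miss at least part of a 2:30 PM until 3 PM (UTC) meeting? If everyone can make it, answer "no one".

Vera, Wei

Finn in UTC: 06:30-07:00, 09:00-11:00, 13:00-15:00, 15:30-18:00 (add 6h to convert from UTC-6).
Vera in UTC: 06:00-07:00, 07:30-10:00, 16:00-17:00 (add 4h to convert from UTC-4).
Wei in UTC: 08:00-14:00, 15:00-15:30, 17:00-18:00 (subtract 3h to convert from UTC+3).
Jun in UTC: 06:30-10:30, 12:00-12:30, 14:30-18:00 (add 3h to convert from UTC-3).
Finn: free for 14:30-15:00. Vera: not fully free for 14:30-15:00. Wei: not fully free for 14:30-15:00. Jun: free for 14:30-15:00.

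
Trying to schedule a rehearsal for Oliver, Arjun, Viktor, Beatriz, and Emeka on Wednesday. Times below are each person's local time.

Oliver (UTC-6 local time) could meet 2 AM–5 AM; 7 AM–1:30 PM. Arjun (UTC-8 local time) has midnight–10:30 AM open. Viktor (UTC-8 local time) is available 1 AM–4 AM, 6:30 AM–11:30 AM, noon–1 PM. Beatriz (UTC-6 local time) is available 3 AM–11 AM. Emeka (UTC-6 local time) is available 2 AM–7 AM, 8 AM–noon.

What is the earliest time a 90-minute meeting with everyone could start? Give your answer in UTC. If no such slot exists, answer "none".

09:00

Oliver in UTC: 08:00-11:00, 13:00-19:30 (add 6h to convert from UTC-6).
Arjun in UTC: 08:00-18:30 (add 8h to convert from UTC-8).
Viktor in UTC: 09:00-12:00, 14:30-19:30, 20:00-21:00 (add 8h to convert from UTC-8).
Beatriz in UTC: 09:00-17:00 (add 6h to convert from UTC-6).
Emeka in UTC: 08:00-13:00, 14:00-18:00 (add 6h to convert from UTC-6).
Oliver ∩ Arjun: 08:00-11:00, 13:00-18:30.
Oliver ∩ Arjun ∩ Viktor: 09:00-11:00, 14:30-18:30.
Oliver ∩ Arjun ∩ Viktor ∩ Beatriz: 09:00-11:00, 14:30-17:00.
Oliver ∩ Arjun ∩ Viktor ∩ Beatriz ∩ Emeka: 09:00-11:00, 14:30-17:00.
The first common window of at least 90 minutes is 09:00-11:00, so the earliest start is 09:00.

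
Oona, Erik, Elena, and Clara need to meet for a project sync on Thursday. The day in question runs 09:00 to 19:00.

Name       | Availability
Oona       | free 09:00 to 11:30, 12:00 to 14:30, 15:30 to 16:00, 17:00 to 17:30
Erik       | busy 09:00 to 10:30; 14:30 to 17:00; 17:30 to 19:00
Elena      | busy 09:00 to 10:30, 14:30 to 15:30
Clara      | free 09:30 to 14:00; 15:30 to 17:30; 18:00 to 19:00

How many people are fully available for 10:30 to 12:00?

3

Oona free: 09:00-11:30, 12:00-14:30, 15:30-16:00, 17:00-17:30.
Erik free: 10:30-14:30, 17:00-17:30 (invert busy blocks within the working day).
Elena free: 10:30-14:30, 15:30-19:00 (invert busy blocks within the working day).
Clara free: 09:30-14:00, 15:30-17:30, 18:00-19:00.
Erik, Elena, and Clara can make the full 10:30-12:00 slot — that's 3.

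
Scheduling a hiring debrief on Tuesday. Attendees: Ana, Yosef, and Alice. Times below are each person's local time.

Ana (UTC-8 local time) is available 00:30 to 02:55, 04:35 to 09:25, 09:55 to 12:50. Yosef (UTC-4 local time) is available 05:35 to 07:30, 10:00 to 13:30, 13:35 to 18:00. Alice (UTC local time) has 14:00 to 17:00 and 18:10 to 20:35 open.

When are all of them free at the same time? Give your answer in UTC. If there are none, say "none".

14:00-17:00, 18:10-20:35

Ana in UTC: 08:30-10:55, 12:35-17:25, 17:55-20:50 (add 8h to convert from UTC-8).
Yosef in UTC: 09:35-11:30, 14:00-17:30, 17:35-22:00 (add 4h to convert from UTC-4).
Alice in UTC: 14:00-17:00, 18:10-20:35.
Ana ∩ Yosef: 09:35-10:55, 14:00-17:25, 17:55-20:50.
Ana ∩ Yosef ∩ Alice: 14:00-17:00, 18:10-20:35.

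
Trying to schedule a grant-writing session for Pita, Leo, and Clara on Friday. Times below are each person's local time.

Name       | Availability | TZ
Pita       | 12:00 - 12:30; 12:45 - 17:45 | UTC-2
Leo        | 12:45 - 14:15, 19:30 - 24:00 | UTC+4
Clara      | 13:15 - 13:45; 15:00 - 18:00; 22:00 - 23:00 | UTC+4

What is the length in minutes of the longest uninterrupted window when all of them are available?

Pita in UTC: 14:00-14:30, 14:45-19:45 (add 2h to convert from UTC-2).
Leo in UTC: 08:45-10:15, 15:30-20:00 (subtract 4h to convert from UTC+4).
Clara in UTC: 09:15-09:45, 11:00-14:00, 18:00-19:00 (subtract 4h to convert from UTC+4).
Pita ∩ Leo: 15:30-19:45.
Pita ∩ Leo ∩ Clara: 18:00-19:00.
So the common availability across everyone is 18:00-19:00.
The longest is 18:00-19:00 at 60 minutes.

60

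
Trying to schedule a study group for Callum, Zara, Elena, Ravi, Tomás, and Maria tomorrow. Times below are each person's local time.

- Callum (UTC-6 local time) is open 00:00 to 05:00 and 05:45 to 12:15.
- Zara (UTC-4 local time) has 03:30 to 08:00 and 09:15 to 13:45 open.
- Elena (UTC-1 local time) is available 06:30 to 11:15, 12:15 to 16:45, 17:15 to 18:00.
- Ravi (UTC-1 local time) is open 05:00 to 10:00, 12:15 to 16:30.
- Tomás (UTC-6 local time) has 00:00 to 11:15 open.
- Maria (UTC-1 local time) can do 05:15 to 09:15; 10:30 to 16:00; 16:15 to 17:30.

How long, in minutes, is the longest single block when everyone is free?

225

Callum in UTC: 06:00-11:00, 11:45-18:15 (add 6h to convert from UTC-6).
Zara in UTC: 07:30-12:00, 13:15-17:45 (add 4h to convert from UTC-4).
Elena in UTC: 07:30-12:15, 13:15-17:45, 18:15-19:00 (add 1h to convert from UTC-1).
Ravi in UTC: 06:00-11:00, 13:15-17:30 (add 1h to convert from UTC-1).
Tomás in UTC: 06:00-17:15 (add 6h to convert from UTC-6).
Maria in UTC: 06:15-10:15, 11:30-17:00, 17:15-18:30 (add 1h to convert from UTC-1).
Callum ∩ Zara: 07:30-11:00, 11:45-12:00, 13:15-17:45.
Callum ∩ Zara ∩ Elena: 07:30-11:00, 11:45-12:00, 13:15-17:45.
Callum ∩ Zara ∩ Elena ∩ Ravi: 07:30-11:00, 13:15-17:30.
Callum ∩ Zara ∩ Elena ∩ Ravi ∩ Tomás: 07:30-11:00, 13:15-17:15.
Callum ∩ Zara ∩ Elena ∩ Ravi ∩ Tomás ∩ Maria: 07:30-10:15, 13:15-17:00.
So the common availability across everyone is 07:30-10:15, 13:15-17:00.
The longest is 13:15-17:00 at 225 minutes.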